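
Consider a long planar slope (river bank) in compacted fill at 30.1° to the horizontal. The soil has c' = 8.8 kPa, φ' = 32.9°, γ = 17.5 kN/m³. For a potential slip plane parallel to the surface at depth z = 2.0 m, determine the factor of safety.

FS = 1.70

For an infinite slope with a slip plane parallel to the surface (no pore pressure): FS = [c' + γz cos²β tanφ'] / [γz sinβ cosβ].
γz = 17.5·2.0 = 35.00 kN/m²
Numerator = 8.8 + 35.00·cos²30.1°·tan32.9° = 8.8 + 35.00·0.7485·0.6469 = 25.748 kPa
Denominator = 35.00·sin30.1°·cos30.1° = 35.00·0.5015·0.8652 = 15.186 kPa
FS = 25.748 / 15.186 = 1.695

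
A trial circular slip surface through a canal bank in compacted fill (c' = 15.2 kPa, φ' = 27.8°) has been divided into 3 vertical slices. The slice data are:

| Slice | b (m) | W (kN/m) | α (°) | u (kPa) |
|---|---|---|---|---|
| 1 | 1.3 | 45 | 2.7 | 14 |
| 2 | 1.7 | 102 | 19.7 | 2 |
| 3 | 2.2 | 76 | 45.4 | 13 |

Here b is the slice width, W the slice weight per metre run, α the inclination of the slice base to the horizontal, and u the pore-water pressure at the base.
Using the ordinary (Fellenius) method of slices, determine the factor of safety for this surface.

Ordinary method of slices: FS = Σ[c'·Δl_i + (W_i cosα_i − u_i·Δl_i)·tanφ'] / Σ W_i sinα_i, with Δl_i = b_i / cosα_i.
Slice 1: Δl = 1.3/cos2.7° = 1.301 m; N'_1 = 45·cos2.7° − 14·1.301 = 26.7; c'Δl = 19.78; W sinα = 2.1
Slice 2: Δl = 1.7/cos19.7° = 1.806 m; N'_2 = 102·cos19.7° − 2·1.806 = 92.4; c'Δl = 27.45; W sinα = 34.4
Slice 3: Δl = 2.2/cos45.4° = 3.133 m; N'_3 = 76·cos45.4° − 13·3.133 = 12.6; c'Δl = 47.62; W sinα = 54.1
Σc'Δl = 94.9 kN/m; ΣN' = 131.8 kN/m; ΣW sinα = 90.6 kN/m
Resisting = 94.9 + 131.8·tan27.8° = 94.9 + 69.5 = 164.3 kN/m
FS = 164.3 / 90.6 = 1.813

FS = 1.81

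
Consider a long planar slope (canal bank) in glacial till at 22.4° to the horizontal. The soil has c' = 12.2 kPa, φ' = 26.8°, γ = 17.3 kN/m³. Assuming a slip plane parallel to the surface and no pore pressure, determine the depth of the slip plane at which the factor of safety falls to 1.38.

z = 12.96 m

Setting FS = 1.38 in FS = [c' + γz cos²β tanφ'] / [γz sinβ cosβ] and solving for z:
z = c' / [γ cosβ (FS·sinβ − cosβ·tanφ')]
  = 12.2 / [17.3·cos22.4°·(1.38·sin22.4° − cos22.4°·tan26.8°)]
  = 12.2 / [17.3·0.9245·(1.38·0.3811 − 0.9245·0.5051)]
  = 12.2 / 0.9414 = 12.960 m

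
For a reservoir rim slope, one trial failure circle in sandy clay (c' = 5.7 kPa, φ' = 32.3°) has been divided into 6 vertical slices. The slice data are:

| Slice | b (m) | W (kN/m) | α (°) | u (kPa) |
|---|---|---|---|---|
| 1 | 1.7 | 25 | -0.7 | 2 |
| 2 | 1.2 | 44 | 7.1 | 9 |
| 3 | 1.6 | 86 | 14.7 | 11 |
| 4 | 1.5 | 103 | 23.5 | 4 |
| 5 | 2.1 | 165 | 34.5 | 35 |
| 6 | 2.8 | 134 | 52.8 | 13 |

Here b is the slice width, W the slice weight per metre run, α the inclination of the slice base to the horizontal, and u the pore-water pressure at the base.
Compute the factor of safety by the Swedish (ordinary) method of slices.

FS = 0.93

Ordinary method of slices: FS = Σ[c'·Δl_i + (W_i cosα_i − u_i·Δl_i)·tanφ'] / Σ W_i sinα_i, with Δl_i = b_i / cosα_i.
Slice 1: Δl = 1.7/cos(-0.7°) = 1.700 m; N'_1 = 25·cos(-0.7°) − 2·1.700 = 21.6; c'Δl = 9.69; W sinα = -0.3
Slice 2: Δl = 1.2/cos7.1° = 1.209 m; N'_2 = 44·cos7.1° − 9·1.209 = 32.8; c'Δl = 6.89; W sinα = 5.4
Slice 3: Δl = 1.6/cos14.7° = 1.654 m; N'_3 = 86·cos14.7° − 11·1.654 = 65.0; c'Δl = 9.43; W sinα = 21.8
Slice 4: Δl = 1.5/cos23.5° = 1.636 m; N'_4 = 103·cos23.5° − 4·1.636 = 87.9; c'Δl = 9.32; W sinα = 41.1
Slice 5: Δl = 2.1/cos34.5° = 2.548 m; N'_5 = 165·cos34.5° − 35·2.548 = 46.8; c'Δl = 14.52; W sinα = 93.5
Slice 6: Δl = 2.8/cos52.8° = 4.631 m; N'_6 = 134·cos52.8° − 13·4.631 = 20.8; c'Δl = 26.40; W sinα = 106.7
Σc'Δl = 76.3 kN/m; ΣN' = 274.9 kN/m; ΣW sinα = 268.2 kN/m
Resisting = 76.3 + 274.9·tan32.3° = 76.3 + 173.8 = 250.0 kN/m
FS = 250.0 / 268.2 = 0.932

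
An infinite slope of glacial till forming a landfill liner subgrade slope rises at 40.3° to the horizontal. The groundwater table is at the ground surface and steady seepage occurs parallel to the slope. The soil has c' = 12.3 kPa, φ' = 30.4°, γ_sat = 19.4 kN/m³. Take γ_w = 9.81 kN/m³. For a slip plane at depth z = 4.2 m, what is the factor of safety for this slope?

FS = 0.65

With seepage parallel to the slope and the water table at the surface, the effective normal stress on the slip plane uses the buoyant unit weight γ' = γ_sat − γ_w while the driving shear stress uses γ_sat:
FS = [c' + γ' z cos²β tanφ'] / [γ_sat z sinβ cosβ]
γ' = 19.4 − 9.81 = 9.59 kN/m³
Numerator = 12.3 + 9.59·4.2·cos²40.3°·tan30.4° = 12.3 + 9.59·4.2·0.5817·0.5867 = 26.045 kPa
Denominator = 19.4·4.2·sin40.3°·cos40.3° = 19.4·4.2·0.6468·0.7627 = 40.193 kPa
FS = 26.045 / 40.193 = 0.648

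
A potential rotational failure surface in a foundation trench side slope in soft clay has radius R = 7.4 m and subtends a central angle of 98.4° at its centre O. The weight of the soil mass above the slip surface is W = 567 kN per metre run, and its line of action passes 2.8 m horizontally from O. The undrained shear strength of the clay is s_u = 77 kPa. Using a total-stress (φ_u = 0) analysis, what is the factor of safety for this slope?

FS = 4.56

Taking moments about the centre O, the resisting moment is provided by the undrained shear strength acting along the arc:
Arc length L_a = R·θ = 7.4·(98.4°·π/180) = 7.4·1.7174 = 12.71 m
M_R = s_u·L_a·R = 77·12.71·7.4 = 7241.5 kN·m/m
M_D = W·d = 567·2.8 = 1587.6 kN·m/m
FS = M_R / M_D = 7241.5 / 1587.6 = 4.561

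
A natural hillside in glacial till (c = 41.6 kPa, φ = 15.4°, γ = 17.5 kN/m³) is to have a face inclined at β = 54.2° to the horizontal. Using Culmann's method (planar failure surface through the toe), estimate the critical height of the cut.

Culmann's analysis gives the critical failure plane at α_cr = (β + φ)/2 = (54.2 + 15.4)/2 = 34.8°, and the critical height
H_c = (4c/γ) · sinβ cosφ / [1 − cos(β − φ)]
    = (4·41.6/17.5) · sin54.2°·cos15.4° / [1 − cos(38.8°)]
    = 9.509 · 0.8111·0.9641 / [1 − 0.7793]
    = 9.509 · 0.7819 / 0.2207
    = 33.69 m

H_c = 33.69 m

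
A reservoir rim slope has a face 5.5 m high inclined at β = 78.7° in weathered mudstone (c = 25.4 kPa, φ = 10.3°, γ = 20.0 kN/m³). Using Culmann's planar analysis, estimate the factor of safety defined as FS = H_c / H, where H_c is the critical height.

FS = 1.41

H_c = (4c/γ) · sinβ cosφ / [1 − cos(β − φ)]
    = (4·25.4/20.0) · sin78.7°·cos10.3° / [1 − cos68.4°]
    = 5.080 · 0.9648 / 0.6319 = 7.76 m
FS = H_c / H = 7.76 / 5.5 = 1.410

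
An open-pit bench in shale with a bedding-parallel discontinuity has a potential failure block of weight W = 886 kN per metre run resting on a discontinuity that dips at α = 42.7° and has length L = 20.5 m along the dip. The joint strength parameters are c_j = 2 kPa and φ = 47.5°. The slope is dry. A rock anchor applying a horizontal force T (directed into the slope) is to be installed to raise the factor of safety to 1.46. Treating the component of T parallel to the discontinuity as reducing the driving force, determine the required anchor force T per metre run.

T = 69 kN/m

Resolving forces along and normal to the sliding plane, with the horizontal anchor force T adding T·sinα to the effective normal force and T·cosα acting up the plane against the driving force:
FS = [c_jL + (W cosα + T sinα) tanφ] / [W sinα − T cosα]
Without the anchor: N' = 651.1 kN/m, driving T_d = 600.8 kN/m, resisting R = 2·20.5 + 651.1·tan47.5° = 751.6 kN/m, FS = 1.25.
Setting FS = 1.46 and solving for T:
1.46·(600.8 − T cos42.7°) = 751.6 + T sin42.7°·tan47.5°
T·(sin42.7°·tan47.5° + 1.46·cos42.7°) = 1.46·600.8 − 751.6
T·(0.6782·1.0913 + 1.46·0.7349) = 877.2 − 751.6 = 125.7
T·1.8131 = 125.7
T = 69.3 kN/m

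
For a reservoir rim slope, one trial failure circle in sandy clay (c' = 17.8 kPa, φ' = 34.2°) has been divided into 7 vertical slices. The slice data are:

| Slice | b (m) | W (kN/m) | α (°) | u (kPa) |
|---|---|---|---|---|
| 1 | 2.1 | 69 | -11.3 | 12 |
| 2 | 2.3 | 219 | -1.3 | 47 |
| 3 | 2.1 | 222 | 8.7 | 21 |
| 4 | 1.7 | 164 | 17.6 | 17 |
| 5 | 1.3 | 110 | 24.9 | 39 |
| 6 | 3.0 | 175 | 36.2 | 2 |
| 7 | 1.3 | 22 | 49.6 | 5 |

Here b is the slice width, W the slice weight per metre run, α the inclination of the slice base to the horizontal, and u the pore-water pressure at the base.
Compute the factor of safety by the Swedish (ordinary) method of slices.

Ordinary method of slices: FS = Σ[c'·Δl_i + (W_i cosα_i − u_i·Δl_i)·tanφ'] / Σ W_i sinα_i, with Δl_i = b_i / cosα_i.
Slice 1: Δl = 2.1/cos(-11.3°) = 2.142 m; N'_1 = 69·cos(-11.3°) − 12·2.142 = 42.0; c'Δl = 38.12; W sinα = -13.5
Slice 2: Δl = 2.3/cos(-1.3°) = 2.301 m; N'_2 = 219·cos(-1.3°) − 47·2.301 = 110.8; c'Δl = 40.95; W sinα = -5.0
Slice 3: Δl = 2.1/cos8.7° = 2.124 m; N'_3 = 222·cos8.7° − 21·2.124 = 174.8; c'Δl = 37.82; W sinα = 33.6
Slice 4: Δl = 1.7/cos17.6° = 1.783 m; N'_4 = 164·cos17.6° − 17·1.783 = 126.0; c'Δl = 31.75; W sinα = 49.6
Slice 5: Δl = 1.3/cos24.9° = 1.433 m; N'_5 = 110·cos24.9° − 39·1.433 = 43.9; c'Δl = 25.51; W sinα = 46.3
Slice 6: Δl = 3.0/cos36.2° = 3.718 m; N'_6 = 175·cos36.2° − 2·3.718 = 133.8; c'Δl = 66.17; W sinα = 103.4
Slice 7: Δl = 1.3/cos49.6° = 2.006 m; N'_7 = 22·cos49.6° − 5·2.006 = 4.2; c'Δl = 35.70; W sinα = 16.8
Σc'Δl = 276.0 kN/m; ΣN' = 635.5 kN/m; ΣW sinα = 231.1 kN/m
Resisting = 276.0 + 635.5·tan34.2° = 276.0 + 431.9 = 707.9 kN/m
FS = 707.9 / 231.1 = 3.063

FS = 3.06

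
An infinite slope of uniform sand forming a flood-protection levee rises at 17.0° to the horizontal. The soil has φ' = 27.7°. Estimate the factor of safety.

FS = 1.72

For a dry cohesionless infinite slope the factor of safety is FS = tanφ' / tanβ.
FS = tan27.7° / tan17.0° = 0.5250 / 0.3057 = 1.717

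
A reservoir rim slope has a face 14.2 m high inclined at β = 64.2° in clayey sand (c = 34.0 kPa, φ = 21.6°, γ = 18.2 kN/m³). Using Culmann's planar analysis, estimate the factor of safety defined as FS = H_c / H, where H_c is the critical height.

H_c = (4c/γ) · sinβ cosφ / [1 − cos(β − φ)]
    = (4·34.0/18.2) · sin64.2°·cos21.6° / [1 − cos42.6°]
    = 7.473 · 0.8371 / 0.2639 = 23.70 m
FS = H_c / H = 23.70 / 14.2 = 1.669

FS = 1.67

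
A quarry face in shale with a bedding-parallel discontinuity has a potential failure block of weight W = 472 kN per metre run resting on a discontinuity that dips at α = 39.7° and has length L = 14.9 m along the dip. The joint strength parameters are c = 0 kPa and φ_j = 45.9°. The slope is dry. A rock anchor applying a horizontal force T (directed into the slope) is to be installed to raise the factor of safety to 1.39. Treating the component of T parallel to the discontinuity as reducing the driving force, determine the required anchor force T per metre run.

Resolving forces along and normal to the sliding plane, with the horizontal anchor force T adding T·sinα to the effective normal force and T·cosα acting up the plane against the driving force:
FS = [cL + (W cosα + T sinα) tanφ_j] / [W sinα − T cosα]
Without the anchor: N' = 363.2 kN/m, driving T_d = 301.5 kN/m, resisting R = 0·14.9 + 363.2·tan45.9° = 374.7 kN/m, FS = 1.24.
Setting FS = 1.39 and solving for T:
1.39·(301.5 − T cos39.7°) = 374.7 + T sin39.7°·tan45.9°
T·(sin39.7°·tan45.9° + 1.39·cos39.7°) = 1.39·301.5 − 374.7
T·(0.6388·1.0319 + 1.39·0.7694) = 419.1 − 374.7 = 44.3
T·1.7286 = 44.3
T = 25.6 kN/m

T = 26 kN/m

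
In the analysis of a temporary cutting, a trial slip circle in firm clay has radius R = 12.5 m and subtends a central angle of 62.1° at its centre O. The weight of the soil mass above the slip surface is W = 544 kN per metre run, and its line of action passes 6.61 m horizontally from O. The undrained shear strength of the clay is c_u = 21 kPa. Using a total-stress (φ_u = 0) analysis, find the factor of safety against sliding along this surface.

Taking moments about the centre O, the resisting moment is provided by the undrained shear strength acting along the arc:
Arc length L_a = R·θ = 12.5·(62.1°·π/180) = 12.5·1.0838 = 13.55 m
M_R = c_u·L_a·R = 21·13.55·12.5 = 3556.4 kN·m/m
M_D = W·d = 544·6.61 = 3595.8 kN·m/m
FS = M_R / M_D = 3556.4 / 3595.8 = 0.989

FS = 0.99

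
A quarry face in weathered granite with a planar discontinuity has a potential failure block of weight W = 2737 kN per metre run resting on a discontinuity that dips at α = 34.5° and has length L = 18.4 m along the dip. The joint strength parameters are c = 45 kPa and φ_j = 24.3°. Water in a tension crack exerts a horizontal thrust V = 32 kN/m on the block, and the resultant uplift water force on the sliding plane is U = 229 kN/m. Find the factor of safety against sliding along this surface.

Resolving the block weight along and normal to the plane and applying the Mohr–Coulomb strength on the joint:
N' = W cosα − U − V sinα = 2737·cos34.5° − 229 − 32·sin34.5° = 2008.5 kN/m
Driving force T = W sinα + V cosα = 2737·sin34.5° + 32·cos34.5° = 1576.6 kN/m
Resisting force R = c·L + N'·tanφ_j = 45·18.4 + 2008.5·tan24.3° = 828.0 + 906.9 = 1734.9 kN/m
FS = R / T = 1734.9 / 1576.6 = 1.100

FS = 1.10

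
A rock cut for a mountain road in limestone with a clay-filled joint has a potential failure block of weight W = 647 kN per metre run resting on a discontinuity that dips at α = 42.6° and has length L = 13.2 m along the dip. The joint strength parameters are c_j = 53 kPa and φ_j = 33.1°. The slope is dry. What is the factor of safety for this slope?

Resolving the block weight along and normal to the plane and applying the Mohr–Coulomb strength on the joint:
N' = W cosα = 647·cos42.6° = 476.3 kN/m
Driving force T = W sinα = 647·sin42.6° = 437.9 kN/m
Resisting force R = c_j·L + N'·tanφ_j = 53·13.2 + 476.3·tan33.1° = 699.6 + 310.5 = 1010.1 kN/m
FS = R / T = 1010.1 / 437.9 = 2.306

FS = 2.31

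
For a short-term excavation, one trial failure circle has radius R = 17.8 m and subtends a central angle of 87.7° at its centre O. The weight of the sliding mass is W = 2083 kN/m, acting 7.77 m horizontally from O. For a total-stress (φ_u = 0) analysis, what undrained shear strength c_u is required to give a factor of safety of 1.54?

FS = c_u·L_a·R / (W·d), so c_u = FS·W·d / (L_a·R).
Arc length L_a = R·θ = 17.8·(87.7°·π/180) = 17.8·1.5307 = 27.25 m
c_u = 1.54·2083·7.77 / (27.25·17.8) = 24924.8 / 484.97 = 51.39 kPa

c_u = 51.4 kPa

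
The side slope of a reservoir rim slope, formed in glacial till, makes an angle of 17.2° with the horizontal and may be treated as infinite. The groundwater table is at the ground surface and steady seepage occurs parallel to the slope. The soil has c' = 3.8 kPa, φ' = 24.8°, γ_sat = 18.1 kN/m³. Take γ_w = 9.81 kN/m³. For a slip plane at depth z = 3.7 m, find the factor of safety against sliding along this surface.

FS = 0.88

With seepage parallel to the slope and the water table at the surface, the effective normal stress on the slip plane uses the buoyant unit weight γ' = γ_sat − γ_w while the driving shear stress uses γ_sat:
FS = [c' + γ' z cos²β tanφ'] / [γ_sat z sinβ cosβ]
γ' = 18.1 − 9.81 = 8.29 kN/m³
Numerator = 3.8 + 8.29·3.7·cos²17.2°·tan24.8° = 3.8 + 8.29·3.7·0.9126·0.4621 = 16.734 kPa
Denominator = 18.1·3.7·sin17.2°·cos17.2° = 18.1·3.7·0.2957·0.9553 = 18.918 kPa
FS = 16.734 / 18.918 = 0.885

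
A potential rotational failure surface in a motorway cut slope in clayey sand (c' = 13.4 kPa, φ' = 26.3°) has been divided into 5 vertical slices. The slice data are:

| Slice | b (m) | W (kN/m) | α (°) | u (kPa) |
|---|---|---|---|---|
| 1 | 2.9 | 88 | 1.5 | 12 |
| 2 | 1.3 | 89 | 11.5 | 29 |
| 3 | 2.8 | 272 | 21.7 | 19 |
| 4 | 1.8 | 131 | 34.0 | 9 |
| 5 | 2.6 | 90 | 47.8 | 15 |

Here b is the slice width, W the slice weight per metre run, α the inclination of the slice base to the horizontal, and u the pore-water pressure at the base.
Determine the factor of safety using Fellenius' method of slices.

Ordinary method of slices: FS = Σ[c'·Δl_i + (W_i cosα_i − u_i·Δl_i)·tanφ'] / Σ W_i sinα_i, with Δl_i = b_i / cosα_i.
Slice 1: Δl = 2.9/cos1.5° = 2.901 m; N'_1 = 88·cos1.5° − 12·2.901 = 53.2; c'Δl = 38.87; W sinα = 2.3
Slice 2: Δl = 1.3/cos11.5° = 1.327 m; N'_2 = 89·cos11.5° − 29·1.327 = 48.7; c'Δl = 17.78; W sinα = 17.7
Slice 3: Δl = 2.8/cos21.7° = 3.014 m; N'_3 = 272·cos21.7° − 19·3.014 = 195.5; c'Δl = 40.38; W sinα = 100.6
Slice 4: Δl = 1.8/cos34.0° = 2.171 m; N'_4 = 131·cos34.0° − 9·2.171 = 89.1; c'Δl = 29.09; W sinα = 73.3
Slice 5: Δl = 2.6/cos47.8° = 3.871 m; N'_5 = 90·cos47.8° − 15·3.871 = 2.4; c'Δl = 51.87; W sinα = 66.7
Σc'Δl = 178.0 kN/m; ΣN' = 388.8 kN/m; ΣW sinα = 260.5 kN/m
Resisting = 178.0 + 388.8·tan26.3° = 178.0 + 192.2 = 370.2 kN/m
FS = 370.2 / 260.5 = 1.421

FS = 1.42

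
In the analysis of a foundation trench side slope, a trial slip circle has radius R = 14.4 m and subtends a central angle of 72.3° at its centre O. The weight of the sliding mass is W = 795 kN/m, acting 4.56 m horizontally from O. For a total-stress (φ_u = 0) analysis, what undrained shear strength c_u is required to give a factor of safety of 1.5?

FS = c_u·L_a·R / (W·d), so c_u = FS·W·d / (L_a·R).
Arc length L_a = R·θ = 14.4·(72.3°·π/180) = 14.4·1.2619 = 18.17 m
c_u = 1.5·795·4.56 / (18.17·14.4) = 5437.8 / 261.66 = 20.78 kPa

c_u = 20.8 kPa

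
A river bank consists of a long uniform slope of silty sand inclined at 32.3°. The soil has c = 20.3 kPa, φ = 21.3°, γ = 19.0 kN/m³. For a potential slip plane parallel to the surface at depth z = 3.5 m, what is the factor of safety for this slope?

FS = 1.29

For an infinite slope with a slip plane parallel to the surface (no pore pressure): FS = [c + γz cos²β tanφ] / [γz sinβ cosβ].
γz = 19.0·3.5 = 66.50 kN/m²
Numerator = 20.3 + 66.50·cos²32.3°·tan21.3° = 20.3 + 66.50·0.7145·0.3899 = 38.824 kPa
Denominator = 66.50·sin32.3°·cos32.3° = 66.50·0.5344·0.8453 = 30.036 kPa
FS = 38.824 / 30.036 = 1.293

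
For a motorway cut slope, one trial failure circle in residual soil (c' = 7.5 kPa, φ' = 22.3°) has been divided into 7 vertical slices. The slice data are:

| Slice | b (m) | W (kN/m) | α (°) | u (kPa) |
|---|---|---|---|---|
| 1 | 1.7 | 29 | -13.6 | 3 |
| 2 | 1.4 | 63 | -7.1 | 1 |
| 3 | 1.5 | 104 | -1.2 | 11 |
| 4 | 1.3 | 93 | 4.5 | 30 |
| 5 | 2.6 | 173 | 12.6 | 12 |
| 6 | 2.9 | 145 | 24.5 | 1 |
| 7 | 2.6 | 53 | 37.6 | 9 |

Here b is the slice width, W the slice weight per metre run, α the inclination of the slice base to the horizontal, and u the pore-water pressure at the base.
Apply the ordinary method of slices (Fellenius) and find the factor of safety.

FS = 2.65

Ordinary method of slices: FS = Σ[c'·Δl_i + (W_i cosα_i − u_i·Δl_i)·tanφ'] / Σ W_i sinα_i, with Δl_i = b_i / cosα_i.
Slice 1: Δl = 1.7/cos(-13.6°) = 1.749 m; N'_1 = 29·cos(-13.6°) − 3·1.749 = 22.9; c'Δl = 13.12; W sinα = -6.8
Slice 2: Δl = 1.4/cos(-7.1°) = 1.411 m; N'_2 = 63·cos(-7.1°) − 1·1.411 = 61.1; c'Δl = 10.58; W sinα = -7.8
Slice 3: Δl = 1.5/cos(-1.2°) = 1.500 m; N'_3 = 104·cos(-1.2°) − 11·1.500 = 87.5; c'Δl = 11.25; W sinα = -2.2
Slice 4: Δl = 1.3/cos4.5° = 1.304 m; N'_4 = 93·cos4.5° − 30·1.304 = 53.6; c'Δl = 9.78; W sinα = 7.3
Slice 5: Δl = 2.6/cos12.6° = 2.664 m; N'_5 = 173·cos12.6° − 12·2.664 = 136.9; c'Δl = 19.98; W sinα = 37.7
Slice 6: Δl = 2.9/cos24.5° = 3.187 m; N'_6 = 145·cos24.5° − 1·3.187 = 128.8; c'Δl = 23.90; W sinα = 60.1
Slice 7: Δl = 2.6/cos37.6° = 3.282 m; N'_7 = 53·cos37.6° − 9·3.282 = 12.5; c'Δl = 24.61; W sinα = 32.3
Σc'Δl = 113.2 kN/m; ΣN' = 503.2 kN/m; ΣW sinα = 120.7 kN/m
Resisting = 113.2 + 503.2·tan22.3° = 113.2 + 206.4 = 319.6 kN/m
FS = 319.6 / 120.7 = 2.647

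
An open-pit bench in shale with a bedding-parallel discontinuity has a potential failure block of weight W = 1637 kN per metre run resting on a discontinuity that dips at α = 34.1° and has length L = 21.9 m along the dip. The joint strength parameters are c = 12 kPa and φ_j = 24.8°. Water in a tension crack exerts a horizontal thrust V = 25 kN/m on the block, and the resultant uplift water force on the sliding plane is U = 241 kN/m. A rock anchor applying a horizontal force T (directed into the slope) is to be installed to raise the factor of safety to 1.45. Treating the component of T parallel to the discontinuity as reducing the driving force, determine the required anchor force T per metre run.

T = 404 kN/m

Resolving forces along and normal to the sliding plane, with the horizontal anchor force T adding T·sinα to the effective normal force and T·cosα acting up the plane against the driving force:
FS = [cL + (W cosα − U − V sinα + T sinα) tanφ_j] / [W sinα + V cosα − T cosα]
Without the anchor: N' = 1100.5 kN/m, driving T_d = 938.5 kN/m, resisting R = 12·21.9 + 1100.5·tan24.8° = 771.3 kN/m, FS = 0.82.
Setting FS = 1.45 and solving for T:
1.45·(938.5 − T cos34.1°) = 771.3 + T sin34.1°·tan24.8°
T·(sin34.1°·tan24.8° + 1.45·cos34.1°) = 1.45·938.5 − 771.3
T·(0.5606·0.4621 + 1.45·0.8281) = 1360.8 − 771.3 = 589.5
T·1.4597 = 589.5
T = 403.8 kN/m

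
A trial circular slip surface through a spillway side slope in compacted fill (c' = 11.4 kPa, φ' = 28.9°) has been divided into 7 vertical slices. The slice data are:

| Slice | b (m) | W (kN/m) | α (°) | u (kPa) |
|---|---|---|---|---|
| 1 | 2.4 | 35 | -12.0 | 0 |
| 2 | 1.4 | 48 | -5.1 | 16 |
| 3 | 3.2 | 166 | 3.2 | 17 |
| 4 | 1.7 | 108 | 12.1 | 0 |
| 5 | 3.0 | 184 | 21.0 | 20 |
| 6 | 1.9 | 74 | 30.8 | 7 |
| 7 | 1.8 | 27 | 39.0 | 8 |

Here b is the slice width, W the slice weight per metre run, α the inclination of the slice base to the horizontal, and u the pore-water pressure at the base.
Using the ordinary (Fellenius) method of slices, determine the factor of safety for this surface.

Ordinary method of slices: FS = Σ[c'·Δl_i + (W_i cosα_i − u_i·Δl_i)·tanφ'] / Σ W_i sinα_i, with Δl_i = b_i / cosα_i.
Slice 1: Δl = 2.4/cos(-12.0°) = 2.454 m; N'_1 = 35·cos(-12.0°) − 0·2.454 = 34.2; c'Δl = 27.97; W sinα = -7.3
Slice 2: Δl = 1.4/cos(-5.1°) = 1.406 m; N'_2 = 48·cos(-5.1°) − 16·1.406 = 25.3; c'Δl = 16.02; W sinα = -4.3
Slice 3: Δl = 3.2/cos3.2° = 3.205 m; N'_3 = 166·cos3.2° − 17·3.205 = 111.3; c'Δl = 36.54; W sinα = 9.3
Slice 4: Δl = 1.7/cos12.1° = 1.739 m; N'_4 = 108·cos12.1° − 0·1.739 = 105.6; c'Δl = 19.82; W sinα = 22.6
Slice 5: Δl = 3.0/cos21.0° = 3.213 m; N'_5 = 184·cos21.0° − 20·3.213 = 107.5; c'Δl = 36.63; W sinα = 65.9
Slice 6: Δl = 1.9/cos30.8° = 2.212 m; N'_6 = 74·cos30.8° − 7·2.212 = 48.1; c'Δl = 25.22; W sinα = 37.9
Slice 7: Δl = 1.8/cos39.0° = 2.316 m; N'_7 = 27·cos39.0° − 8·2.316 = 2.5; c'Δl = 26.40; W sinα = 17.0
Σc'Δl = 188.6 kN/m; ΣN' = 434.5 kN/m; ΣW sinα = 141.2 kN/m
Resisting = 188.6 + 434.5·tan28.9° = 188.6 + 239.8 = 428.4 kN/m
FS = 428.4 / 141.2 = 3.035

FS = 3.03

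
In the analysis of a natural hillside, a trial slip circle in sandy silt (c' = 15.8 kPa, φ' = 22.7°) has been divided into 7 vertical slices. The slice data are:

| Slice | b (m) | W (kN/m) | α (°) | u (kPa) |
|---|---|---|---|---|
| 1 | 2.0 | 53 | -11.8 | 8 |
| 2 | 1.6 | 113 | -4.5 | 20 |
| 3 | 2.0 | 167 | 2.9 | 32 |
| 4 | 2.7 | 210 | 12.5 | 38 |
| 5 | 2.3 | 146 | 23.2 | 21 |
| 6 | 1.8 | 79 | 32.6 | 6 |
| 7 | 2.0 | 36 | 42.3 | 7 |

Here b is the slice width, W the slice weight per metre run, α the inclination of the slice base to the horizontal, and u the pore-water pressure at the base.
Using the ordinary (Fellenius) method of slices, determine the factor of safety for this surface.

Ordinary method of slices: FS = Σ[c'·Δl_i + (W_i cosα_i − u_i·Δl_i)·tanφ'] / Σ W_i sinα_i, with Δl_i = b_i / cosα_i.
Slice 1: Δl = 2.0/cos(-11.8°) = 2.043 m; N'_1 = 53·cos(-11.8°) − 8·2.043 = 35.5; c'Δl = 32.28; W sinα = -10.8
Slice 2: Δl = 1.6/cos(-4.5°) = 1.605 m; N'_2 = 113·cos(-4.5°) − 20·1.605 = 80.6; c'Δl = 25.36; W sinα = -8.9
Slice 3: Δl = 2.0/cos2.9° = 2.003 m; N'_3 = 167·cos2.9° − 32·2.003 = 102.7; c'Δl = 31.64; W sinα = 8.4
Slice 4: Δl = 2.7/cos12.5° = 2.766 m; N'_4 = 210·cos12.5° − 38·2.766 = 99.9; c'Δl = 43.70; W sinα = 45.5
Slice 5: Δl = 2.3/cos23.2° = 2.502 m; N'_5 = 146·cos23.2° − 21·2.502 = 81.6; c'Δl = 39.54; W sinα = 57.5
Slice 6: Δl = 1.8/cos32.6° = 2.137 m; N'_6 = 79·cos32.6° − 6·2.137 = 53.7; c'Δl = 33.76; W sinα = 42.6
Slice 7: Δl = 2.0/cos42.3° = 2.704 m; N'_7 = 36·cos42.3° − 7·2.704 = 7.7; c'Δl = 42.72; W sinα = 24.2
Σc'Δl = 249.0 kN/m; ΣN' = 461.8 kN/m; ΣW sinα = 158.5 kN/m
Resisting = 249.0 + 461.8·tan22.7° = 249.0 + 193.2 = 442.2 kN/m
FS = 442.2 / 158.5 = 2.790

FS = 2.79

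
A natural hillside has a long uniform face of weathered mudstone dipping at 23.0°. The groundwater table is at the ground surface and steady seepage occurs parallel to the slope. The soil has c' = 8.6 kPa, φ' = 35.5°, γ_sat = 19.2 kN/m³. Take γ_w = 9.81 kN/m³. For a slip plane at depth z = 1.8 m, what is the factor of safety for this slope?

With seepage parallel to the slope and the water table at the surface, the effective normal stress on the slip plane uses the buoyant unit weight γ' = γ_sat − γ_w while the driving shear stress uses γ_sat:
FS = [c' + γ' z cos²β tanφ'] / [γ_sat z sinβ cosβ]
γ' = 19.2 − 9.81 = 9.39 kN/m³
Numerator = 8.6 + 9.39·1.8·cos²23.0°·tan35.5° = 8.6 + 9.39·1.8·0.8473·0.7133 = 18.815 kPa
Denominator = 19.2·1.8·sin23.0°·cos23.0° = 19.2·1.8·0.3907·0.9205 = 12.430 kPa
FS = 18.815 / 12.430 = 1.514

FS = 1.51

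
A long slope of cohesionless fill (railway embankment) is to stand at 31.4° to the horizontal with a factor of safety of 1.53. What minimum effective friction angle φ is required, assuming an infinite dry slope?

φ = 43.0°

FS = tanφ/tanβ ⇒ tanφ = FS · tanβ = 1.53 · tan31.4° = 0.9339
φ = arctan(0.9339) = 43.04°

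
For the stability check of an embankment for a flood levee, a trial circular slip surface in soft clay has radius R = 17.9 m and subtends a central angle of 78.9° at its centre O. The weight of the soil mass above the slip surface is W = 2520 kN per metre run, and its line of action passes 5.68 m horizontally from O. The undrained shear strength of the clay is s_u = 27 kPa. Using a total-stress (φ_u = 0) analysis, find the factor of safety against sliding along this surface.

Taking moments about the centre O, the resisting moment is provided by the undrained shear strength acting along the arc:
Arc length L_a = R·θ = 17.9·(78.9°·π/180) = 17.9·1.3771 = 24.65 m
M_R = s_u·L_a·R = 27·24.65·17.9 = 11913.1 kN·m/m
M_D = W·d = 2520·5.68 = 14313.6 kN·m/m
FS = M_R / M_D = 11913.1 / 14313.6 = 0.832

FS = 0.83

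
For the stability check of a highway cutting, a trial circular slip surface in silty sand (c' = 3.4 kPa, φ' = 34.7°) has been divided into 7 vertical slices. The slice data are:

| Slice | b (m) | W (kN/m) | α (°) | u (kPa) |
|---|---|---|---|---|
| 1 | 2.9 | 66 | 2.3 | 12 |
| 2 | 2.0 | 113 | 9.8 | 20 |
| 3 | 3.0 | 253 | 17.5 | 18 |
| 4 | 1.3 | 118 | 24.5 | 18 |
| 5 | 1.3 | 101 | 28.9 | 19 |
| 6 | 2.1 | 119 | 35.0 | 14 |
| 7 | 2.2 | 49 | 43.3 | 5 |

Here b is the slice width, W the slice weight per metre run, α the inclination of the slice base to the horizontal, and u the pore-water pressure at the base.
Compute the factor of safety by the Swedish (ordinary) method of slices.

Ordinary method of slices: FS = Σ[c'·Δl_i + (W_i cosα_i − u_i·Δl_i)·tanφ'] / Σ W_i sinα_i, with Δl_i = b_i / cosα_i.
Slice 1: Δl = 2.9/cos2.3° = 2.902 m; N'_1 = 66·cos2.3° − 12·2.902 = 31.1; c'Δl = 9.87; W sinα = 2.6
Slice 2: Δl = 2.0/cos9.8° = 2.030 m; N'_2 = 113·cos9.8° − 20·2.030 = 70.8; c'Δl = 6.90; W sinα = 19.2
Slice 3: Δl = 3.0/cos17.5° = 3.146 m; N'_3 = 253·cos17.5° − 18·3.146 = 184.7; c'Δl = 10.69; W sinα = 76.1
Slice 4: Δl = 1.3/cos24.5° = 1.429 m; N'_4 = 118·cos24.5° − 18·1.429 = 81.7; c'Δl = 4.86; W sinα = 48.9
Slice 5: Δl = 1.3/cos28.9° = 1.485 m; N'_5 = 101·cos28.9° − 19·1.485 = 60.2; c'Δl = 5.05; W sinα = 48.8
Slice 6: Δl = 2.1/cos35.0° = 2.564 m; N'_6 = 119·cos35.0° − 14·2.564 = 61.6; c'Δl = 8.72; W sinα = 68.3
Slice 7: Δl = 2.2/cos43.3° = 3.023 m; N'_7 = 49·cos43.3° − 5·3.023 = 20.5; c'Δl = 10.28; W sinα = 33.6
Σc'Δl = 56.4 kN/m; ΣN' = 510.6 kN/m; ΣW sinα = 297.6 kN/m
Resisting = 56.4 + 510.6·tan34.7° = 56.4 + 353.5 = 409.9 kN/m
FS = 409.9 / 297.6 = 1.377

FS = 1.38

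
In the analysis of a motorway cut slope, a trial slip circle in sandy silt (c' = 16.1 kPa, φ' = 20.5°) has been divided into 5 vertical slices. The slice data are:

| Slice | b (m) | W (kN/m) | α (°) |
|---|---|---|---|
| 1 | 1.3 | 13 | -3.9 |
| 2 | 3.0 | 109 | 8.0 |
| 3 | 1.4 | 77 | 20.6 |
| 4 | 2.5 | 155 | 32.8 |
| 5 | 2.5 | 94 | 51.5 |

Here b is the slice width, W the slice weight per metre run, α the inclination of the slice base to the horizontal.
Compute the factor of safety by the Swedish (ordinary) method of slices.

Ordinary method of slices: FS = Σ[c'·Δl_i + (W_i cosα_i)·tanφ'] / Σ W_i sinα_i, with Δl_i = b_i / cosα_i.
Slice 1: Δl = 1.3/cos(-3.9°) = 1.303 m; N'_1 = 13·cos(-3.9°) = 13.0; c'Δl = 20.98; W sinα = -0.9
Slice 2: Δl = 3.0/cos8.0° = 3.029 m; N'_2 = 109·cos8.0° = 107.9; c'Δl = 48.77; W sinα = 15.2
Slice 3: Δl = 1.4/cos20.6° = 1.496 m; N'_3 = 77·cos20.6° = 72.1; c'Δl = 24.08; W sinα = 27.1
Slice 4: Δl = 2.5/cos32.8° = 2.974 m; N'_4 = 155·cos32.8° = 130.3; c'Δl = 47.88; W sinα = 84.0
Slice 5: Δl = 2.5/cos51.5° = 4.016 m; N'_5 = 94·cos51.5° = 58.5; c'Δl = 64.66; W sinα = 73.6
Σc'Δl = 206.4 kN/m; ΣN' = 381.8 kN/m; ΣW sinα = 198.9 kN/m
Resisting = 206.4 + 381.8·tan20.5° = 206.4 + 142.7 = 349.1 kN/m
FS = 349.1 / 198.9 = 1.755

FS = 1.76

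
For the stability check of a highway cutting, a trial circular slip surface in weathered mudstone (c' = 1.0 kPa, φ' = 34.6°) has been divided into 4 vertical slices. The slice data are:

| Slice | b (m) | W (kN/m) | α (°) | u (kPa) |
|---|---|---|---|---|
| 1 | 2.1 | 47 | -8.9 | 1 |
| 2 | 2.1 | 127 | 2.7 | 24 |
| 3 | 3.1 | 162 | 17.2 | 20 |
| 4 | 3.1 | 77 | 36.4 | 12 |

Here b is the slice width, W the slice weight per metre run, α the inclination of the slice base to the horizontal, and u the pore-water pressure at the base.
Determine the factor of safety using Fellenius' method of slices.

FS = 1.81

Ordinary method of slices: FS = Σ[c'·Δl_i + (W_i cosα_i − u_i·Δl_i)·tanφ'] / Σ W_i sinα_i, with Δl_i = b_i / cosα_i.
Slice 1: Δl = 2.1/cos(-8.9°) = 2.126 m; N'_1 = 47·cos(-8.9°) − 1·2.126 = 44.3; c'Δl = 2.13; W sinα = -7.3
Slice 2: Δl = 2.1/cos2.7° = 2.102 m; N'_2 = 127·cos2.7° − 24·2.102 = 76.4; c'Δl = 2.10; W sinα = 6.0
Slice 3: Δl = 3.1/cos17.2° = 3.245 m; N'_3 = 162·cos17.2° − 20·3.245 = 89.9; c'Δl = 3.25; W sinα = 47.9
Slice 4: Δl = 3.1/cos36.4° = 3.851 m; N'_4 = 77·cos36.4° − 12·3.851 = 15.8; c'Δl = 3.85; W sinα = 45.7
Σc'Δl = 11.3 kN/m; ΣN' = 226.3 kN/m; ΣW sinα = 92.3 kN/m
Resisting = 11.3 + 226.3·tan34.6° = 11.3 + 156.1 = 167.5 kN/m
FS = 167.5 / 92.3 = 1.814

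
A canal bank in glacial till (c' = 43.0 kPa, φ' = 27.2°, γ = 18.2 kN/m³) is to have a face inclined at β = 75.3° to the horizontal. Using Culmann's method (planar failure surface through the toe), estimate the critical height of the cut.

H_c = 24.48 m

Culmann's analysis gives the critical failure plane at α_cr = (β + φ')/2 = (75.3 + 27.2)/2 = 51.2°, and the critical height
H_c = (4c'/γ) · sinβ cosφ' / [1 − cos(β − φ')]
    = (4·43.0/18.2) · sin75.3°·cos27.2° / [1 − cos(48.1°)]
    = 9.451 · 0.9673·0.8894 / [1 − 0.6678]
    = 9.451 · 0.8603 / 0.3322
    = 24.48 m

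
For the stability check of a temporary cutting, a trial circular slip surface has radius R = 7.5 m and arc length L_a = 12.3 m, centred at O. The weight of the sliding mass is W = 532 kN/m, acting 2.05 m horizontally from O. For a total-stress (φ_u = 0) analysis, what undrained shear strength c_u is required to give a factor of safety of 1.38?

FS = c_u·L_a·R / (W·d), so c_u = FS·W·d / (L_a·R).
c_u = 1.38·532·2.05 / (12.30·7.5) = 1505.0 / 92.25 = 16.31 kPa

c_u = 16.3 kPa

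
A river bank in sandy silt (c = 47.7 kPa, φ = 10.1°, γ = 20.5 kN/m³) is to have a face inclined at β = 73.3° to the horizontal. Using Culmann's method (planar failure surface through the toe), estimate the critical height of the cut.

H_c = 15.98 m

Culmann's analysis gives the critical failure plane at α_cr = (β + φ)/2 = (73.3 + 10.1)/2 = 41.7°, and the critical height
H_c = (4c/γ) · sinβ cosφ / [1 − cos(β − φ)]
    = (4·47.7/20.5) · sin73.3°·cos10.1° / [1 − cos(63.2°)]
    = 9.307 · 0.9578·0.9845 / [1 − 0.4509]
    = 9.307 · 0.9430 / 0.5491
    = 15.98 m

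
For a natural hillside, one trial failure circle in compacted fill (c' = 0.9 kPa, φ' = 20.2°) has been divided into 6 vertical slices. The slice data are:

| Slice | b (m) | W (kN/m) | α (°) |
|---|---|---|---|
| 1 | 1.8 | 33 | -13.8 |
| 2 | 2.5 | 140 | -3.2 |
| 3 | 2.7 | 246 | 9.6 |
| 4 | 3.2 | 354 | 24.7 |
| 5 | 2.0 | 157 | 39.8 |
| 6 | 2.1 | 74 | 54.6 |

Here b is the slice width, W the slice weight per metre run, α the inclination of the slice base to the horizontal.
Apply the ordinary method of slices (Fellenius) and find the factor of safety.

Ordinary method of slices: FS = Σ[c'·Δl_i + (W_i cosα_i)·tanφ'] / Σ W_i sinα_i, with Δl_i = b_i / cosα_i.
Slice 1: Δl = 1.8/cos(-13.8°) = 1.854 m; N'_1 = 33·cos(-13.8°) = 32.0; c'Δl = 1.67; W sinα = -7.9
Slice 2: Δl = 2.5/cos(-3.2°) = 2.504 m; N'_2 = 140·cos(-3.2°) = 139.8; c'Δl = 2.25; W sinα = -7.8
Slice 3: Δl = 2.7/cos9.6° = 2.738 m; N'_3 = 246·cos9.6° = 242.6; c'Δl = 2.46; W sinα = 41.0
Slice 4: Δl = 3.2/cos24.7° = 3.522 m; N'_4 = 354·cos24.7° = 321.6; c'Δl = 3.17; W sinα = 147.9
Slice 5: Δl = 2.0/cos39.8° = 2.603 m; N'_5 = 157·cos39.8° = 120.6; c'Δl = 2.34; W sinα = 100.5
Slice 6: Δl = 2.1/cos54.6° = 3.625 m; N'_6 = 74·cos54.6° = 42.9; c'Δl = 3.26; W sinα = 60.3
Σc'Δl = 15.2 kN/m; ΣN' = 899.5 kN/m; ΣW sinα = 334.1 kN/m
Resisting = 15.2 + 899.5·tan20.2° = 15.2 + 330.9 = 346.1 kN/m
FS = 346.1 / 334.1 = 1.036

FS = 1.04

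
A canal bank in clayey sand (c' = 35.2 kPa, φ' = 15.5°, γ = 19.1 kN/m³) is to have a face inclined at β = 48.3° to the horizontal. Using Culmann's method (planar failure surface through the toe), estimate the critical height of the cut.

Culmann's analysis gives the critical failure plane at α_cr = (β + φ')/2 = (48.3 + 15.5)/2 = 31.9°, and the critical height
H_c = (4c'/γ) · sinβ cosφ' / [1 − cos(β − φ')]
    = (4·35.2/19.1) · sin48.3°·cos15.5° / [1 − cos(32.8°)]
    = 7.372 · 0.7466·0.9636 / [1 − 0.8406]
    = 7.372 · 0.7195 / 0.1594
    = 33.27 m

H_c = 33.27 m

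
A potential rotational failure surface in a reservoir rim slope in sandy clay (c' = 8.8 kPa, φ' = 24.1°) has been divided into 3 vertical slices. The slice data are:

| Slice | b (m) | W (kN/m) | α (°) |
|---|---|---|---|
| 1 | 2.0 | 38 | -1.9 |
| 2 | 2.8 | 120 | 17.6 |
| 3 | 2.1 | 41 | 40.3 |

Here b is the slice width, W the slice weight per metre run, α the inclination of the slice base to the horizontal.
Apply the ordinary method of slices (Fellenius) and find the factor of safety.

Ordinary method of slices: FS = Σ[c'·Δl_i + (W_i cosα_i)·tanφ'] / Σ W_i sinα_i, with Δl_i = b_i / cosα_i.
Slice 1: Δl = 2.0/cos(-1.9°) = 2.001 m; N'_1 = 38·cos(-1.9°) = 38.0; c'Δl = 17.61; W sinα = -1.3
Slice 2: Δl = 2.8/cos17.6° = 2.938 m; N'_2 = 120·cos17.6° = 114.4; c'Δl = 25.85; W sinα = 36.3
Slice 3: Δl = 2.1/cos40.3° = 2.753 m; N'_3 = 41·cos40.3° = 31.3; c'Δl = 24.23; W sinα = 26.5
Σc'Δl = 67.7 kN/m; ΣN' = 183.6 kN/m; ΣW sinα = 61.5 kN/m
Resisting = 67.7 + 183.6·tan24.1° = 67.7 + 82.1 = 149.8 kN/m
FS = 149.8 / 61.5 = 2.435

FS = 2.43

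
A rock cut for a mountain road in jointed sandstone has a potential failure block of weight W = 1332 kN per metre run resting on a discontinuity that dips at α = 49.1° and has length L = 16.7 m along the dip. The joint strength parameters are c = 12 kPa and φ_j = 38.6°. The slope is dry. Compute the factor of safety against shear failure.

FS = 0.89

Resolving the block weight along and normal to the plane and applying the Mohr–Coulomb strength on the joint:
N' = W cosα = 1332·cos49.1° = 872.1 kN/m
Driving force T = W sinα = 1332·sin49.1° = 1006.8 kN/m
Resisting force R = c·L + N'·tanφ_j = 12·16.7 + 872.1·tan38.6° = 200.4 + 696.2 = 896.6 kN/m
FS = R / T = 896.6 / 1006.8 = 0.891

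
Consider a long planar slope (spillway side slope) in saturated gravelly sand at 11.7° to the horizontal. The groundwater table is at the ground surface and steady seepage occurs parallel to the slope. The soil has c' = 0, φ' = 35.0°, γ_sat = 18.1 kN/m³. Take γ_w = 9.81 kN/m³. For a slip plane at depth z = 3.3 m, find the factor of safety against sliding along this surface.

With seepage parallel to the slope and the water table at the surface, the effective normal stress on the slip plane uses the buoyant unit weight γ' = γ_sat − γ_w while the driving shear stress uses γ_sat:
FS = [c' + γ' z cos²β tanφ'] / [γ_sat z sinβ cosβ]
(For c' = 0 this reduces to FS = (γ'/γ_sat)·tanφ'/tanβ.)
γ' = 18.1 − 9.81 = 8.29 kN/m³
Numerator = 0.0 + 8.29·3.3·cos²11.7°·tan35.0° = 0.0 + 8.29·3.3·0.9589·0.7002 = 18.368 kPa
Denominator = 18.1·3.3·sin11.7°·cos11.7° = 18.1·3.3·0.2028·0.9792 = 11.861 kPa
FS = 18.368 / 11.861 = 1.549

FS = 1.55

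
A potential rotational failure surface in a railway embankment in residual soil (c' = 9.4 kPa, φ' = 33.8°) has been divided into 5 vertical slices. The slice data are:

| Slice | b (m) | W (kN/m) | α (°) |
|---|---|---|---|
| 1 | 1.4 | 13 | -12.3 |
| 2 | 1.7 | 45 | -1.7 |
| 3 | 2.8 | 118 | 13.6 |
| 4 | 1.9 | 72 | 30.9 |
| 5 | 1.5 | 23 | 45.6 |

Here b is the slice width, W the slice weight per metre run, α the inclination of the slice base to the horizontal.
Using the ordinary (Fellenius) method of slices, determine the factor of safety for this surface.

FS = 3.44

Ordinary method of slices: FS = Σ[c'·Δl_i + (W_i cosα_i)·tanφ'] / Σ W_i sinα_i, with Δl_i = b_i / cosα_i.
Slice 1: Δl = 1.4/cos(-12.3°) = 1.433 m; N'_1 = 13·cos(-12.3°) = 12.7; c'Δl = 13.47; W sinα = -2.8
Slice 2: Δl = 1.7/cos(-1.7°) = 1.701 m; N'_2 = 45·cos(-1.7°) = 45.0; c'Δl = 15.99; W sinα = -1.3
Slice 3: Δl = 2.8/cos13.6° = 2.881 m; N'_3 = 118·cos13.6° = 114.7; c'Δl = 27.08; W sinα = 27.7
Slice 4: Δl = 1.9/cos30.9° = 2.214 m; N'_4 = 72·cos30.9° = 61.8; c'Δl = 20.81; W sinα = 37.0
Slice 5: Δl = 1.5/cos45.6° = 2.144 m; N'_5 = 23·cos45.6° = 16.1; c'Δl = 20.15; W sinα = 16.4
Σc'Δl = 97.5 kN/m; ΣN' = 250.2 kN/m; ΣW sinα = 77.1 kN/m
Resisting = 97.5 + 250.2·tan33.8° = 97.5 + 167.5 = 265.0 kN/m
FS = 265.0 / 77.1 = 3.440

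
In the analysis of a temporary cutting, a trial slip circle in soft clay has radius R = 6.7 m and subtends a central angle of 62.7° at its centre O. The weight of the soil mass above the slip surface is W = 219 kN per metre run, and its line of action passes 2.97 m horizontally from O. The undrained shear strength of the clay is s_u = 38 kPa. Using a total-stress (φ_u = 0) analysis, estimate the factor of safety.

Taking moments about the centre O, the resisting moment is provided by the undrained shear strength acting along the arc:
Arc length L_a = R·θ = 6.7·(62.7°·π/180) = 6.7·1.0943 = 7.33 m
M_R = s_u·L_a·R = 38·7.33·6.7 = 1866.7 kN·m/m
M_D = W·d = 219·2.97 = 650.4 kN·m/m
FS = M_R / M_D = 1866.7 / 650.4 = 2.870

FS = 2.87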